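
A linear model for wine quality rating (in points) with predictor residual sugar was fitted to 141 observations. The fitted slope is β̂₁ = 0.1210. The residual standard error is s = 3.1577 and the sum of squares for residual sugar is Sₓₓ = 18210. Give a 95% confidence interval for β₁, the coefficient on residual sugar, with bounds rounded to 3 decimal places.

(0.075, 0.167)

SE(β̂₁) = s/√Sₓₓ = 3.1577/√18210 = 0.0234.
df = n − 2 = 139.
t* = t_{0.025, 139} = 1.977178.
Margin = t* × SE = 1.977178 × 0.0234 = 0.04627.
CI: 0.1210 ± 0.04627 → (0.075, 0.167).
With 95% confidence, each one-unit increase in residual sugar is associated with a change of between 0.075 and 0.167 points in wine quality rating.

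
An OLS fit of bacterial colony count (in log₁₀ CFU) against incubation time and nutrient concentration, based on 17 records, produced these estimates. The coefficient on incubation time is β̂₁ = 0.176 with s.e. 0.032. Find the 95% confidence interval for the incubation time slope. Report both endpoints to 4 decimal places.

(0.1074, 0.2446)

df = n − k − 1 = 17 − 2 − 1 = 14.
t* = t_{0.025, 14} = 2.144787.
Margin = t* × SE = 2.144787 × 0.032 = 0.068633.
CI: 0.176 ± 0.068633 → (0.1074, 0.2446).
With 95% confidence, each one-unit increase in incubation time is associated with a change of between 0.1074 and 0.2446 log₁₀ CFU in bacterial colony count, holding the other predictors fixed.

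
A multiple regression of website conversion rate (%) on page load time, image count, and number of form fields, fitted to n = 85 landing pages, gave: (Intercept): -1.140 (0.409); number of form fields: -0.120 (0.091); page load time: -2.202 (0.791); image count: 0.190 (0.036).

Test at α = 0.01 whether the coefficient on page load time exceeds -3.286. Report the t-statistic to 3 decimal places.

t = 1.370

Read off: b = -2.202, SE = 0.791 for page load time.
H₀: β₁ = -3.286 vs H₁: β₁ > -3.286.
t = (-2.202 − (-3.286)) / 0.791 = 1.370.
df = n − k − 1 = 85 − 3 − 1 = 81.
One-sided p ≈ 0.0872, which is ≥ 0.01, so fail to reject H₀.
The data do not give significant evidence that the true slope on page load time exceeds -3.286 % per unit, holding the other predictors fixed.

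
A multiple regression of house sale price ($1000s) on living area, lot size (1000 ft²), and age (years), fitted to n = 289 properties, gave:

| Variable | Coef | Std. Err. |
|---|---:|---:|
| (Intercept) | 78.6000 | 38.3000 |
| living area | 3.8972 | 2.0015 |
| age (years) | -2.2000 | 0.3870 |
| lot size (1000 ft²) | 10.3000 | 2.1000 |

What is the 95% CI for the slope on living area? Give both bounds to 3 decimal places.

(-0.042, 7.837)

Read off: b = 3.8972, SE = 2.0015 for living area.
df = n − k − 1 = 289 − 3 − 1 = 285.
t* = t_{0.025, 285} = 1.968323.
Margin = t* × SE = 1.968323 × 2.0015 = 3.93960.
CI: 3.8972 ± 3.93960 → (-0.042, 7.837).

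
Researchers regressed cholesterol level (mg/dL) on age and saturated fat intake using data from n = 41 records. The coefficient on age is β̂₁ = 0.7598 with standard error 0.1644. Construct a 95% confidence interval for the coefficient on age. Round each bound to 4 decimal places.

(0.4270, 1.0926)

df = n − k − 1 = 41 − 2 − 1 = 38.
t* = t_{0.025, 38} = 2.024394.
Margin = t* × SE = 2.024394 × 0.1644 = 0.332810.
CI: 0.7598 ± 0.332810 → (0.4270, 1.0926).
With 95% confidence, each one-unit increase in age is associated with a change of between 0.4270 and 1.0926 mg/dL in cholesterol level, holding the other predictors fixed.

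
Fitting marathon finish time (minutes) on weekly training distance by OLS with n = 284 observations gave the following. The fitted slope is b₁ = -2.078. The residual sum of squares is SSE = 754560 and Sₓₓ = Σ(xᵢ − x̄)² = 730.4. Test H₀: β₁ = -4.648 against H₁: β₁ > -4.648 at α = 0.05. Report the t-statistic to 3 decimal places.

t = 1.343

MSE = SSE/(n − 2) = 754560/282 = 2675.74.
SE(b₁) = √(MSE/Sₓₓ) = √(2675.74/730.4) = 1.914.
t = (-2.078 − (-4.648)) / 1.914 = 1.343.
df = n − 2 = 282.
One-sided p ≈ 0.0902, which is ≥ 0.05, so fail to reject H₀.
The data do not give significant evidence that the true slope on weekly training distance exceeds -4.648 minutes per unit.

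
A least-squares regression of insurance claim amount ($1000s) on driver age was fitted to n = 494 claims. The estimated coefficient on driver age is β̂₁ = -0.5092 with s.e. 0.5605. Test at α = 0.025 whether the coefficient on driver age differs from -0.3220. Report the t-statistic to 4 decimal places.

H₀: β₁ = -0.3220 vs H₁: β₁ ≠ -0.3220.
t = (β̂₁ − β₁⁰)/SE = (-0.5092 − (-0.3220)) / 0.5605 = -0.3340.
df = n − 2 = 494 − 2 = 492.
Two-sided p ≈ 0.7385, which is ≥ 0.025, so fail to reject H₀.
The data are consistent with a true slope of -0.3220 $1000s per unit of driver age.

t = -0.3340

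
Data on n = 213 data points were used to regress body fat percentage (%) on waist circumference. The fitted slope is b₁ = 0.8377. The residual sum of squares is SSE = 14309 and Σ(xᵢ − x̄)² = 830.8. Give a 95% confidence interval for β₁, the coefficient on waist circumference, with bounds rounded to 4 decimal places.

MSE = SSE/(n − 2) = 14309/211 = 67.8152.
SE(b₁) = √(MSE/Sₓₓ) = √(67.8152/830.8) = 0.285703.
df = n − 2 = 211.
t* = t_{0.025, 211} = 1.971271.
Margin = t* × SE = 1.971271 × 0.285703 = 0.563198.
CI: 0.8377 ± 0.563198 → (0.2745, 1.4009).
With 95% confidence, each one-unit increase in waist circumference is associated with a change of between 0.2745 and 1.4009 % in body fat percentage.

(0.2745, 1.4009)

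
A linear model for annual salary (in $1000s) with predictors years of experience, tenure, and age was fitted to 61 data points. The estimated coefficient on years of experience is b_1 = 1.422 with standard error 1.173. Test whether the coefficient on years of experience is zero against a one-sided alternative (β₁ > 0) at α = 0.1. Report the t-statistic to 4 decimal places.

H₀: β₁ = 0 vs H₁: β₁ > 0.
t = (b_1 − β₁⁰)/SE = 1.422 / 1.173 = 1.2123.
df = n − k − 1 = 61 − 3 − 1 = 57.
One-sided p ≈ 0.1152, which is ≥ 0.1, so fail to reject H₀.
The data do not give significant evidence that the true slope on years of experience is positive, holding the other predictors fixed.

t = 1.2123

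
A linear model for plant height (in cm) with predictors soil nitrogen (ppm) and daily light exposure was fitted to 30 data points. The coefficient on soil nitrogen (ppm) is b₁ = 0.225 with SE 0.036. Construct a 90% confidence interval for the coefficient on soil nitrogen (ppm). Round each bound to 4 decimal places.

(0.1637, 0.2863)

df = n − k − 1 = 30 − 2 − 1 = 27.
t* = t_{0.05, 27} = 1.703288.
Margin = t* × SE = 1.703288 × 0.036 = 0.061318.
CI: 0.225 ± 0.061318 → (0.1637, 0.2863).
With 90% confidence, each one-unit increase in soil nitrogen (ppm) is associated with a change of between 0.1637 and 0.2863 cm in plant height, holding the other predictors fixed.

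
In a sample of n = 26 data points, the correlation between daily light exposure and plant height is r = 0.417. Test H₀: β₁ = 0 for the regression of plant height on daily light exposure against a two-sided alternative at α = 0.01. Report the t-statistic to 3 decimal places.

t = r·√(n − 2)/√(1 − r²) = 0.417·√24/√0.826111 = 2.248.
df = n − 2 = 24.
Two-sided p ≈ 0.0341, which is ≥ 0.01, so fail to reject H₀.
The data do not give significant evidence of a linear association between daily light exposure and plant height.

t = 2.248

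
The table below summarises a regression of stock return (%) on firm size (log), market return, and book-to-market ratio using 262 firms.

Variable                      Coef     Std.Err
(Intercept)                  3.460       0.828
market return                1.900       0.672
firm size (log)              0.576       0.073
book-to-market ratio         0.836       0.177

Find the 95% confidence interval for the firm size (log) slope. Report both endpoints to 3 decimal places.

(0.432, 0.720)

Read off: b = 0.576, SE = 0.073 for firm size (log).
df = n − k − 1 = 262 − 3 − 1 = 258.
t* = t_{0.025, 258} = 1.969201.
Margin = t* × SE = 1.969201 × 0.073 = 0.14375.
CI: 0.576 ± 0.14375 → (0.432, 0.720).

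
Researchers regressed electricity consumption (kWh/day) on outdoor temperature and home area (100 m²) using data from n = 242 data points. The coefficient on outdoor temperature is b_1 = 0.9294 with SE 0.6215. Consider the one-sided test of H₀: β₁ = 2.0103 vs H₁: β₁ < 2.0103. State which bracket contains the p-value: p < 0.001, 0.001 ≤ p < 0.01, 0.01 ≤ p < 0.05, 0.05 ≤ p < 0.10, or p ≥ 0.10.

0.01 ≤ p < 0.05

t = (0.9294 − 2.0103) / 0.6215 = -1.739.
df = n − k − 1 = 242 − 2 − 1 = 239.
One-sided p = P(T_{239} < t) ≈ 0.0416.
So 0.01 ≤ p < 0.05.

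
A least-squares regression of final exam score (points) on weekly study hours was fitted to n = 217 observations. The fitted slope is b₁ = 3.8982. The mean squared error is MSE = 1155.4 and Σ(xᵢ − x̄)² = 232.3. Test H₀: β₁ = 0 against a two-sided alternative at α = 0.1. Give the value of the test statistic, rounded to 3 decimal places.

SE(b₁) = √(MSE/Sₓₓ) = √(1155.4/232.3) = 2.23019.
t = 3.8982 / 2.23019 = 1.748.
df = n − 2 = 215.
Two-sided p ≈ 0.0819, which is < 0.1, so reject H₀.
There is evidence that weekly study hours is associated with final exam score.

t = 1.748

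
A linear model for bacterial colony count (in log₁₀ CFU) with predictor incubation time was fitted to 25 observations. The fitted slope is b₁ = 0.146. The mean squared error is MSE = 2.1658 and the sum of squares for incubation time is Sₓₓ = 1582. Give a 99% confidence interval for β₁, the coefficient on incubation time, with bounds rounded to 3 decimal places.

SE(b₁) = √(MSE/Sₓₓ) = √(2.1658/1582) = 0.0370004.
df = n − 2 = 23.
t* = t_{0.005, 23} = 2.807336.
Margin = t* × SE = 2.807336 × 0.0370004 = 0.10387.
CI: 0.146 ± 0.10387 → (0.042, 0.250).
With 99% confidence, each one-unit increase in incubation time is associated with a change of between 0.042 and 0.250 log₁₀ CFU in bacterial colony count.

(0.042, 0.250)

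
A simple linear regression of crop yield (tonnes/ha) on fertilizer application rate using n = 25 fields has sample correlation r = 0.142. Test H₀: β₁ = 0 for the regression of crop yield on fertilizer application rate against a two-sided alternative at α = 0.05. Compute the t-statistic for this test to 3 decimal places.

t = r·√(n − 2)/√(1 − r²) = 0.142·√23/√0.979836 = 0.688.
df = n − 2 = 23.
Two-sided p ≈ 0.4983, which is ≥ 0.05, so fail to reject H₀.
The data do not give significant evidence of a linear association between fertilizer application rate and crop yield.

t = 0.688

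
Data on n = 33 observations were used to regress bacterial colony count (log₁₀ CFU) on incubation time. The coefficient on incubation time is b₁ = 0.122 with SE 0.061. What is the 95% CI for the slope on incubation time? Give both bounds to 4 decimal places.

(-0.0024, 0.2464)

df = n − 2 = 33 − 2 = 31.
t* = t_{0.025, 31} = 2.039513.
Margin = t* × SE = 2.039513 × 0.061 = 0.124410.
CI: 0.122 ± 0.124410 → (-0.0024, 0.2464).
With 95% confidence, each one-unit increase in incubation time is associated with a change of between -0.0024 and 0.2464 log₁₀ CFU in bacterial colony count.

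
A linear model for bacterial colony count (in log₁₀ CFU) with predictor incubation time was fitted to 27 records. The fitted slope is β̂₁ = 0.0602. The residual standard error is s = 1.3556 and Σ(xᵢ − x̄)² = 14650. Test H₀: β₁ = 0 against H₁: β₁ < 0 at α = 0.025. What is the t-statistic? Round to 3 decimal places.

SE(β̂₁) = s/√Sₓₓ = 1.3556/√14650 = 0.0111999.
t = 0.0602 / 0.0111999 = 5.375.
df = n − 2 = 25.
One-sided p ≈ 1.0000, which is ≥ 0.025, so fail to reject H₀.
The data do not give significant evidence that the true slope on incubation time is negative.

t = 5.375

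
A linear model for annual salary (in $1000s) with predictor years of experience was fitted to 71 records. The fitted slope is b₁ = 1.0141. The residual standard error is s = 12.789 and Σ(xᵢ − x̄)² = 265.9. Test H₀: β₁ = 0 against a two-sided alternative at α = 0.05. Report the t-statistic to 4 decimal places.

t = 1.2930

SE(b₁) = s/√Sₓₓ = 12.789/√265.9 = 0.784291.
t = 1.0141 / 0.784291 = 1.2930.
df = n − 2 = 69.
Two-sided p ≈ 0.2003, which is ≥ 0.05, so fail to reject H₀.
The data do not give significant evidence of an association between years of experience and annual salary.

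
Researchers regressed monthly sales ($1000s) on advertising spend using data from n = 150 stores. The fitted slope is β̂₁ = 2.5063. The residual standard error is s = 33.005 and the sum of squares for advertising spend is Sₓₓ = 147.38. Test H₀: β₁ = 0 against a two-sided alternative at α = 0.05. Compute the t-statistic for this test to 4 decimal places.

SE(β̂₁) = s/√Sₓₓ = 33.005/√147.38 = 2.71869.
t = 2.5063 / 2.71869 = 0.9219.
df = n − 2 = 148.
Two-sided p ≈ 0.3581, which is ≥ 0.05, so fail to reject H₀.
The data do not give significant evidence of an association between advertising spend and monthly sales.

t = 0.9219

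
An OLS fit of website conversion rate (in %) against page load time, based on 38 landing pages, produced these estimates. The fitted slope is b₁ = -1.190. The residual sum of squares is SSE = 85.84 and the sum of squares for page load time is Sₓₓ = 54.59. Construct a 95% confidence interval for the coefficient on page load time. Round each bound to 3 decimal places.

(-1.614, -0.766)

MSE = SSE/(n − 2) = 85.84/36 = 2.38444.
SE(b₁) = √(MSE/Sₓₓ) = √(2.38444/54.59) = 0.208996.
df = n − 2 = 36.
t* = t_{0.025, 36} = 2.028094.
Margin = t* × SE = 2.028094 × 0.208996 = 0.42386.
CI: -1.190 ± 0.42386 → (-1.614, -0.766).
With 95% confidence, each one-unit increase in page load time is associated with a change of between -1.614 and -0.766 % in website conversion rate.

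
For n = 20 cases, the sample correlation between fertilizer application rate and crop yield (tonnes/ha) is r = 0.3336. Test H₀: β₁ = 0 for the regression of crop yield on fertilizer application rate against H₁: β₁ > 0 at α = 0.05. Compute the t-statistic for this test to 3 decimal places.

t = r·√(n − 2)/√(1 − r²) = 0.3336·√18/√0.888711 = 1.501.
df = n − 2 = 18.
One-sided p ≈ 0.0753, which is ≥ 0.05, so fail to reject H₀.
The data do not give significant evidence of a linear association between fertilizer application rate and crop yield.

t = 1.501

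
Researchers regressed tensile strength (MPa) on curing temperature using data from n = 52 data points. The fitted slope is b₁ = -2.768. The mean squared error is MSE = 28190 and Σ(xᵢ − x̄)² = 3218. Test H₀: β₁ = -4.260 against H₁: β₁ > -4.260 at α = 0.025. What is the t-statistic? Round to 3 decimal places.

SE(b₁) = √(MSE/Sₓₓ) = √(28190/3218) = 2.95975.
t = (-2.768 − (-4.260)) / 2.95975 = 0.504.
df = n − 2 = 50.
One-sided p ≈ 0.3082, which is ≥ 0.025, so fail to reject H₀.
The data do not give significant evidence that the true slope on curing temperature exceeds -4.260 MPa per unit.

t = 0.504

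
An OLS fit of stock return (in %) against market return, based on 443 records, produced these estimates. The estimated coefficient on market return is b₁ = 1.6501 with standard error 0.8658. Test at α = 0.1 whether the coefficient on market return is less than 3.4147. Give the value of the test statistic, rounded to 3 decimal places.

H₀: β₁ = 3.4147 vs H₁: β₁ < 3.4147.
t = (b₁ − β₁⁰)/SE = (1.6501 − 3.4147) / 0.8658 = -2.038.
df = n − 2 = 443 − 2 = 441.
One-sided p ≈ 0.0211, which is < 0.1, so reject H₀.
There is evidence that the true slope on market return is below 3.4147 % per unit.

t = -2.038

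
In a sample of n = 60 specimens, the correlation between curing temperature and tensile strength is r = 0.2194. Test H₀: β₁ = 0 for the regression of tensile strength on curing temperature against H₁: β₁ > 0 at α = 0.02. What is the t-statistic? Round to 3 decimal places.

t = 1.713

t = r·√(n − 2)/√(1 − r²) = 0.2194·√58/√0.951864 = 1.713.
df = n − 2 = 58.
One-sided p ≈ 0.0461, which is ≥ 0.02, so fail to reject H₀.
The data do not give significant evidence of a linear association between curing temperature and tensile strength.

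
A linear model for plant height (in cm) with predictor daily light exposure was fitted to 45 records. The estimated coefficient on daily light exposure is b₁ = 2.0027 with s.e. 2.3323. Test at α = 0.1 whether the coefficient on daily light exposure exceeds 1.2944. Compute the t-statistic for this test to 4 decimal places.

t = 0.3037

H₀: β₁ = 1.2944 vs H₁: β₁ > 1.2944.
t = (b₁ − β₁⁰)/SE = (2.0027 − 1.2944) / 2.3323 = 0.3037.
df = n − 2 = 45 − 2 = 43.
One-sided p ≈ 0.3814, which is ≥ 0.1, so fail to reject H₀.
The data do not give significant evidence that the true slope on daily light exposure exceeds 1.2944 cm per unit.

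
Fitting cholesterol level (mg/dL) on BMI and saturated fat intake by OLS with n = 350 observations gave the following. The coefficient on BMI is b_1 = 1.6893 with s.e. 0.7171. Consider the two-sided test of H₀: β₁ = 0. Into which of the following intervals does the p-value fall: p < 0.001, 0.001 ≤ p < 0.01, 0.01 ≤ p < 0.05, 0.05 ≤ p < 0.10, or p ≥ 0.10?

0.01 ≤ p < 0.05

t = 1.6893 / 0.7171 = 2.356.
df = n − k − 1 = 350 − 2 − 1 = 347.
Two-sided p = 2·P(T_{347} > |t|) ≈ 0.0190.
So 0.01 ≤ p < 0.05.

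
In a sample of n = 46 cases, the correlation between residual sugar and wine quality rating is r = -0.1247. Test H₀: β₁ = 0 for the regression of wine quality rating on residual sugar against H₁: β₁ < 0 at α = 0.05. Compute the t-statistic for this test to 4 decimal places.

t = -0.8337

t = r·√(n − 2)/√(1 − r²) = -0.1247·√44/√0.98445 = -0.8337.
df = n − 2 = 44.
One-sided p ≈ 0.2045, which is ≥ 0.05, so fail to reject H₀.
The data do not give significant evidence of a linear association between residual sugar and wine quality rating.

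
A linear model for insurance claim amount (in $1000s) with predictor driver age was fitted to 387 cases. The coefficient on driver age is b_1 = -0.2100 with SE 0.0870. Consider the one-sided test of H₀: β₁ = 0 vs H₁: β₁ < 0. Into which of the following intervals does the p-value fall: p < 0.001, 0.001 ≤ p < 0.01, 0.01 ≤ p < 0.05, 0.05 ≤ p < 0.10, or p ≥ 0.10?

0.001 ≤ p < 0.01

t = -0.2100 / 0.0870 = -2.414.
df = n − 2 = 387 − 2 = 385.
One-sided p = P(T_{385} < t) ≈ 0.0081.
So 0.001 ≤ p < 0.01.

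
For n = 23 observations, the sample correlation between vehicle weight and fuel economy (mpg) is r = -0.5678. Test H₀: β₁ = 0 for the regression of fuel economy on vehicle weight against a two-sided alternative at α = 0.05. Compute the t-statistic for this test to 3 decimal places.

t = r·√(n − 2)/√(1 − r²) = -0.5678·√21/√0.677603 = -3.161.
df = n − 2 = 21.
Two-sided p ≈ 0.0047, which is < 0.05, so reject H₀.
There is evidence of a linear association between vehicle weight and fuel economy.

t = -3.161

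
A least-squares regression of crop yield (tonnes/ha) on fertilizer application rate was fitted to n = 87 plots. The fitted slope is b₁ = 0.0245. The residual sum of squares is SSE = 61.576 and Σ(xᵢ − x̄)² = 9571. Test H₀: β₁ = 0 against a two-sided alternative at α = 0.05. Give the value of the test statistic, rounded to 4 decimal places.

t = 2.8161

MSE = SSE/(n − 2) = 61.576/85 = 0.724424.
SE(b₁) = √(MSE/Sₓₓ) = √(0.724424/9571) = 0.00869997.
t = 0.0245 / 0.00869997 = 2.8161.
df = n − 2 = 85.
Two-sided p ≈ 0.0060, which is < 0.05, so reject H₀.
There is evidence that fertilizer application rate is associated with crop yield.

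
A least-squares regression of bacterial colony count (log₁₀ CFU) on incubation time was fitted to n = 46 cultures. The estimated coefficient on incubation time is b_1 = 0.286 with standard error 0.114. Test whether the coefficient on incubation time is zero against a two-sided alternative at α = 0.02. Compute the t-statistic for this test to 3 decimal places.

H₀: β₁ = 0 vs H₁: β₁ ≠ 0.
t = (b_1 − β₁⁰)/SE = 0.286 / 0.114 = 2.509.
df = n − 2 = 46 − 2 = 44.
Two-sided p ≈ 0.0159, which is < 0.02, so reject H₀.
There is evidence that incubation time is associated with bacterial colony count.

t = 2.509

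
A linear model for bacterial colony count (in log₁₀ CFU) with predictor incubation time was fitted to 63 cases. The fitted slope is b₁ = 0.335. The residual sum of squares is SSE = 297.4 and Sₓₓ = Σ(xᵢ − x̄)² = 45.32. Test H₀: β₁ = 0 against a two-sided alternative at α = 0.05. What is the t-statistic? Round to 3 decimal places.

MSE = SSE/(n − 2) = 297.4/61 = 4.87541.
SE(b₁) = √(MSE/Sₓₓ) = √(4.87541/45.32) = 0.32799.
t = 0.335 / 0.32799 = 1.021.
df = n − 2 = 61.
Two-sided p ≈ 0.3111, which is ≥ 0.05, so fail to reject H₀.
The data do not give significant evidence of an association between incubation time and bacterial colony count.

t = 1.021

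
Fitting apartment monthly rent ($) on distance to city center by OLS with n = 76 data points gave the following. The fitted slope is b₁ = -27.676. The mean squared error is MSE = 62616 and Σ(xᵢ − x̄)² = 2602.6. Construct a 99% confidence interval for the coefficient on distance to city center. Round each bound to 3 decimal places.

(-40.644, -14.708)

SE(b₁) = √(MSE/Sₓₓ) = √(62616/2602.6) = 4.905.
df = n − 2 = 74.
t* = t_{0.005, 74} = 2.643913.
Margin = t* × SE = 2.643913 × 4.905 = 12.96839.
CI: -27.676 ± 12.96839 → (-40.644, -14.708).
With 99% confidence, each one-unit increase in distance to city center is associated with a change of between -40.644 and -14.708 $ in apartment monthly rent.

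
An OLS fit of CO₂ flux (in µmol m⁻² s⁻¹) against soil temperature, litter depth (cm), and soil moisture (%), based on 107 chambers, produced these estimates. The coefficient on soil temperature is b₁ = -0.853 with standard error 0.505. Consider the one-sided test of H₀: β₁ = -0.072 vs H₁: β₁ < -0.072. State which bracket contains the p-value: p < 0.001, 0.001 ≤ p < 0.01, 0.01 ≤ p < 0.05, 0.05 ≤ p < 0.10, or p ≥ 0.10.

0.05 ≤ p < 0.10

t = (-0.853 − (-0.072)) / 0.505 = -1.547.
df = n − k − 1 = 107 − 3 − 1 = 103.
One-sided p = P(T_{103} < t) ≈ 0.0625.
So 0.05 ≤ p < 0.10.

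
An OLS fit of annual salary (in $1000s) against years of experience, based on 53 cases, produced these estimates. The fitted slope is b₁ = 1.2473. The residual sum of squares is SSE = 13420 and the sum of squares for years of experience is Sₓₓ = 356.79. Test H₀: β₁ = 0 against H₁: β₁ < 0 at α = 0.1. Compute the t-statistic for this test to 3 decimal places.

t = 1.452

MSE = SSE/(n − 2) = 13420/51 = 263.137.
SE(b₁) = √(MSE/Sₓₓ) = √(263.137/356.79) = 0.858786.
t = 1.2473 / 0.858786 = 1.452.
df = n − 2 = 51.
One-sided p ≈ 0.9237, which is ≥ 0.1, so fail to reject H₀.
The data do not give significant evidence that the true slope on years of experience is negative.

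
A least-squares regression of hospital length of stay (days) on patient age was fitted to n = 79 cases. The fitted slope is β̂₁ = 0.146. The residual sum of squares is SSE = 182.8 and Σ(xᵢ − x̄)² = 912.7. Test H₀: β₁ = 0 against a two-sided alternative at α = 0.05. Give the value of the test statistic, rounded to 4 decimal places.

t = 2.8627

MSE = SSE/(n − 2) = 182.8/77 = 2.37403.
SE(β̂₁) = √(MSE/Sₓₓ) = √(2.37403/912.7) = 0.051001.
t = 0.146 / 0.051001 = 2.8627.
df = n − 2 = 77.
Two-sided p ≈ 0.0054, which is < 0.05, so reject H₀.
There is evidence that patient age is associated with hospital length of stay.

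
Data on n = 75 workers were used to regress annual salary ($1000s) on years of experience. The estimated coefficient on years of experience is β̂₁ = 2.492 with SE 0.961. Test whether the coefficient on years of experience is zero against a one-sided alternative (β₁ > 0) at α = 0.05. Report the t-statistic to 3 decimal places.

H₀: β₁ = 0 vs H₁: β₁ > 0.
t = (β̂₁ − β₁⁰)/SE = 2.492 / 0.961 = 2.593.
df = n − 2 = 75 − 2 = 73.
One-sided p ≈ 0.0057, which is < 0.05, so reject H₀.
There is evidence that the true slope on years of experience is positive.

t = 2.593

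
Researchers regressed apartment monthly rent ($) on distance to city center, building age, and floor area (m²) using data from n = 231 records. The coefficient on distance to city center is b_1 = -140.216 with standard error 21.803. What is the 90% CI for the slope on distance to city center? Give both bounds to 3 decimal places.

df = n − k − 1 = 231 − 3 − 1 = 227.
t* = t_{0.05, 227} = 1.651594.
Margin = t* × SE = 1.651594 × 21.803 = 36.00970.
CI: -140.216 ± 36.00970 → (-176.226, -104.206).
With 90% confidence, each one-unit increase in distance to city center is associated with a change of between -176.226 and -104.206 $ in apartment monthly rent, holding the other predictors fixed.

(-176.226, -104.206)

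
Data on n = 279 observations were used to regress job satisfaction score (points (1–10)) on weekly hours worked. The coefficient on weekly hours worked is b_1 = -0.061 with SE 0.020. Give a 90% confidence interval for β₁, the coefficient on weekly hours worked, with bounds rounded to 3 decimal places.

df = n − 2 = 279 − 2 = 277.
t* = t_{0.05, 277} = 1.650373.
Margin = t* × SE = 1.650373 × 0.020 = 0.03301.
CI: -0.061 ± 0.03301 → (-0.094, -0.028).
With 90% confidence, each one-unit increase in weekly hours worked is associated with a change of between -0.094 and -0.028 points (1–10) in job satisfaction score.

(-0.094, -0.028)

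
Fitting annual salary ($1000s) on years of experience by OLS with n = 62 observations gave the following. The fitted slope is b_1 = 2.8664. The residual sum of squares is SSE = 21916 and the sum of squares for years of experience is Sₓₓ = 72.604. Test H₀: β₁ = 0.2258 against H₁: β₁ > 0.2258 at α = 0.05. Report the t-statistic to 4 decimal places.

t = 1.1773

MSE = SSE/(n − 2) = 21916/60 = 365.267.
SE(b_1) = √(MSE/Sₓₓ) = √(365.267/72.604) = 2.24298.
t = (2.8664 − 0.2258) / 2.24298 = 1.1773.
df = n − 2 = 60.
One-sided p ≈ 0.1219, which is ≥ 0.05, so fail to reject H₀.
The data do not give significant evidence that the true slope on years of experience exceeds 0.2258 $1000s per unit.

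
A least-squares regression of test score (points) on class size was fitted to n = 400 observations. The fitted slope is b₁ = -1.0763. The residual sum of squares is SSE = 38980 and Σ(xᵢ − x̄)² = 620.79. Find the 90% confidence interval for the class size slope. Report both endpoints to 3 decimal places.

MSE = SSE/(n − 2) = 38980/398 = 97.9397.
SE(b₁) = √(MSE/Sₓₓ) = √(97.9397/620.79) = 0.397198.
df = n − 2 = 398.
t* = t_{0.05, 398} = 1.648691.
Margin = t* × SE = 1.648691 × 0.397198 = 0.65486.
CI: -1.0763 ± 0.65486 → (-1.731, -0.421).
With 90% confidence, each one-unit increase in class size is associated with a change of between -1.731 and -0.421 points in test score.

(-1.731, -0.421)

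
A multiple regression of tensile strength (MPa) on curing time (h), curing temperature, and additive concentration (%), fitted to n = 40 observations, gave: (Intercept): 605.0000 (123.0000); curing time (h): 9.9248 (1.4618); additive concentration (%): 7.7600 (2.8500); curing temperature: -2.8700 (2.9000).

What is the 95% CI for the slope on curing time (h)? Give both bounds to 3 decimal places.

(6.960, 12.889)

Read off: b = 9.9248, SE = 1.4618 for curing time (h).
df = n − k − 1 = 40 − 3 − 1 = 36.
t* = t_{0.025, 36} = 2.028094.
Margin = t* × SE = 2.028094 × 1.4618 = 2.96467.
CI: 9.9248 ± 2.96467 → (6.960, 12.889).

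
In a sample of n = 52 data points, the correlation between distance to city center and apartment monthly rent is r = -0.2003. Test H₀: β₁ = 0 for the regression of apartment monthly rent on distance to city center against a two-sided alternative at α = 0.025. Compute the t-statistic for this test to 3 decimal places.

t = -1.446

t = r·√(n − 2)/√(1 − r²) = -0.2003·√50/√0.95988 = -1.446.
df = n − 2 = 50.
Two-sided p ≈ 0.1545, which is ≥ 0.025, so fail to reject H₀.
The data do not give significant evidence of a linear association between distance to city center and apartment monthly rent.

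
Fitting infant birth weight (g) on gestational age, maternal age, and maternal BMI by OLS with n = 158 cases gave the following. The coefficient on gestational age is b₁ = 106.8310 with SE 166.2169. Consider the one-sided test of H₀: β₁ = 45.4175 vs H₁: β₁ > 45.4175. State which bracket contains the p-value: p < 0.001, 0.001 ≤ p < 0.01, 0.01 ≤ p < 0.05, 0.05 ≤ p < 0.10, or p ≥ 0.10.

t = (106.8310 − 45.4175) / 166.2169 = 0.369.
df = n − k − 1 = 158 − 3 − 1 = 154.
One-sided p = P(T_{154} > t) ≈ 0.3561.
So p ≥ 0.10.

p ≥ 0.10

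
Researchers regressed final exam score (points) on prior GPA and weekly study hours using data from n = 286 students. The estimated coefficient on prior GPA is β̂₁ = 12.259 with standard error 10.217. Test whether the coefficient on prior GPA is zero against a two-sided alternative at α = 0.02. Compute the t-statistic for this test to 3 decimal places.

t = 1.200

H₀: β₁ = 0 vs H₁: β₁ ≠ 0.
t = (β̂₁ − β₁⁰)/SE = 12.259 / 10.217 = 1.200.
df = n − k − 1 = 286 − 2 − 1 = 283.
Two-sided p ≈ 0.2312, which is ≥ 0.02, so fail to reject H₀.
The data do not give significant evidence of an association between prior GPA and final exam score, after adjusting for the other predictors.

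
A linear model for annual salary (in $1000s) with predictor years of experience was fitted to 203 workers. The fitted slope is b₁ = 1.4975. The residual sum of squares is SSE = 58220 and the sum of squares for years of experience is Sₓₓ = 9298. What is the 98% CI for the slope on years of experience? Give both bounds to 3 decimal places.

MSE = SSE/(n − 2) = 58220/201 = 289.652.
SE(b₁) = √(MSE/Sₓₓ) = √(289.652/9298) = 0.176499.
df = n − 2 = 201.
t* = t_{0.01, 201} = 2.345043.
Margin = t* × SE = 2.345043 × 0.176499 = 0.41390.
CI: 1.4975 ± 0.41390 → (1.084, 1.911).
With 98% confidence, each one-unit increase in years of experience is associated with a change of between 1.084 and 1.911 $1000s in annual salary.

(1.084, 1.911)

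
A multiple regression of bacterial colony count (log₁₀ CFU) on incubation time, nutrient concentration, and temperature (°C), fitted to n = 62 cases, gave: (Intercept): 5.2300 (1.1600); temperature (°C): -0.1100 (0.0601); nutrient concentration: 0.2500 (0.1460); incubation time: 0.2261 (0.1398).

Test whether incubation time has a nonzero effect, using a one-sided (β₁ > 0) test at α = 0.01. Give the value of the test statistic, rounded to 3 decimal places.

Read off: b = 0.2261, SE = 0.1398 for incubation time.
H₀: β₁ = 0 vs H₁: β₁ > 0.
t = 0.2261 / 0.1398 = 1.617.
df = n − k − 1 = 62 − 3 − 1 = 58.
One-sided p ≈ 0.0556, which is ≥ 0.01, so fail to reject H₀.
The data do not give significant evidence that the true slope on incubation time is positive, holding the other predictors fixed.

t = 1.617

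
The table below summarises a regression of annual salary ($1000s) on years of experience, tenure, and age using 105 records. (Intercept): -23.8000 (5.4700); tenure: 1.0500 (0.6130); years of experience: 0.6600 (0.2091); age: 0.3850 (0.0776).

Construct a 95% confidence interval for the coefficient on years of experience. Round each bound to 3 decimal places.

Read off: b = 0.6600, SE = 0.2091 for years of experience.
df = n − k − 1 = 105 − 3 − 1 = 101.
t* = t_{0.025, 101} = 1.983731.
Margin = t* × SE = 1.983731 × 0.2091 = 0.41480.
CI: 0.6600 ± 0.41480 → (0.245, 1.075).

(0.245, 1.075)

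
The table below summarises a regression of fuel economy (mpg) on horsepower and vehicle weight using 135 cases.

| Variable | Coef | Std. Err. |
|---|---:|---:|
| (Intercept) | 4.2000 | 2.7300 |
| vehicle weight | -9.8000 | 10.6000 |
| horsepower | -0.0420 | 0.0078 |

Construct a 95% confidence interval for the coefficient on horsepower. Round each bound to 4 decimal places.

Read off: b = -0.0420, SE = 0.0078 for horsepower.
df = n − k − 1 = 135 − 2 − 1 = 132.
t* = t_{0.025, 132} = 1.978099.
Margin = t* × SE = 1.978099 × 0.0078 = 0.015429.
CI: -0.0420 ± 0.015429 → (-0.0574, -0.0266).

(-0.0574, -0.0266)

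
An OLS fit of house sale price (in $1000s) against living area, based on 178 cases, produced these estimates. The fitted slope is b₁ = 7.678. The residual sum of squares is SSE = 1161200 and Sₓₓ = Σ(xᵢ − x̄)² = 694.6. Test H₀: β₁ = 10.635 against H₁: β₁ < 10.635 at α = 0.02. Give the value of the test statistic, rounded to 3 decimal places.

MSE = SSE/(n − 2) = 1161200/176 = 6597.73.
SE(b₁) = √(MSE/Sₓₓ) = √(6597.73/694.6) = 3.08198.
t = (7.678 − 10.635) / 3.08198 = -0.959.
df = n − 2 = 176.
One-sided p ≈ 0.1693, which is ≥ 0.02, so fail to reject H₀.
The data do not give significant evidence that the true slope on living area is below 10.635 $1000s per unit.

t = -0.959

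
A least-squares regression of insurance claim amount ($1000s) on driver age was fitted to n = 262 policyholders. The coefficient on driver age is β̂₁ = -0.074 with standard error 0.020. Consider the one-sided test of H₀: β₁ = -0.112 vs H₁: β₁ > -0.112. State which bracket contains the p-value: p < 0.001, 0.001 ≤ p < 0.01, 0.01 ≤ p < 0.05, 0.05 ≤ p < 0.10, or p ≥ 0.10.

t = (-0.074 − (-0.112)) / 0.020 = 1.900.
df = n − 2 = 262 − 2 = 260.
One-sided p = P(T_{260} > t) ≈ 0.0293.
So 0.01 ≤ p < 0.05.

0.01 ≤ p < 0.05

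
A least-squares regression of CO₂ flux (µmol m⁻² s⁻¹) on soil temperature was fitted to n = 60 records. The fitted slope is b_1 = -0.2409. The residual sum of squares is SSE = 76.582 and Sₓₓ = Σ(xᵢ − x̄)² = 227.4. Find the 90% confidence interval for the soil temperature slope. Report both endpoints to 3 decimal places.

(-0.368, -0.114)

MSE = SSE/(n − 2) = 76.582/58 = 1.32038.
SE(b_1) = √(MSE/Sₓₓ) = √(1.32038/227.4) = 0.0761999.
df = n − 2 = 58.
t* = t_{0.05, 58} = 1.671553.
Margin = t* × SE = 1.671553 × 0.0761999 = 0.12737.
CI: -0.2409 ± 0.12737 → (-0.368, -0.114).
With 90% confidence, each one-unit increase in soil temperature is associated with a change of between -0.368 and -0.114 µmol m⁻² s⁻¹ in CO₂ flux.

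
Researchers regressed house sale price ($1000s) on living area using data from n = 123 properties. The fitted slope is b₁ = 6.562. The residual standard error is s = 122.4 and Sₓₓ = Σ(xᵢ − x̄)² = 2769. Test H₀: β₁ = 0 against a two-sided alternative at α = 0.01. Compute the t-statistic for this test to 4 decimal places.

SE(b₁) = s/√Sₓₓ = 122.4/√2769 = 2.32605.
t = 6.562 / 2.32605 = 2.8211.
df = n − 2 = 121.
Two-sided p ≈ 0.0056, which is < 0.01, so reject H₀.
There is evidence that living area is associated with house sale price.

t = 2.8211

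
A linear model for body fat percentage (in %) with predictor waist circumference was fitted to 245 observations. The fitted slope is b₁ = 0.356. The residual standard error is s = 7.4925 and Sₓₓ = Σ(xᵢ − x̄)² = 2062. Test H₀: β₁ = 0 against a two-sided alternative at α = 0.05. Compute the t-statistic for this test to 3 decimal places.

t = 2.158

SE(b₁) = s/√Sₓₓ = 7.4925/√2062 = 0.164999.
t = 0.356 / 0.164999 = 2.158.
df = n − 2 = 243.
Two-sided p ≈ 0.0319, which is < 0.05, so reject H₀.
There is evidence that waist circumference is associated with body fat percentage.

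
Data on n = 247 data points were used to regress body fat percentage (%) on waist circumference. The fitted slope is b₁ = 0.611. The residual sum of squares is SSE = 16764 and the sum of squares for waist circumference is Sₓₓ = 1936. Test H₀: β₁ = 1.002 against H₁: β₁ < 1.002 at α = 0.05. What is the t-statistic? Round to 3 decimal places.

t = -2.080

MSE = SSE/(n − 2) = 16764/245 = 68.4245.
SE(b₁) = √(MSE/Sₓₓ) = √(68.4245/1936) = 0.187998.
t = (0.611 − 1.002) / 0.187998 = -2.080.
df = n − 2 = 245.
One-sided p ≈ 0.0193, which is < 0.05, so reject H₀.
There is evidence that the true slope on waist circumference is below 1.002 % per unit.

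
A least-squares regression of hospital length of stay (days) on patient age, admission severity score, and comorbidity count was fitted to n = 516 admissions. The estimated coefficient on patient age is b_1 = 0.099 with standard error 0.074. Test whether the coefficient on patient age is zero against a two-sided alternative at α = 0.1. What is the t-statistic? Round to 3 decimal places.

H₀: β₁ = 0 vs H₁: β₁ ≠ 0.
t = (b_1 − β₁⁰)/SE = 0.099 / 0.074 = 1.338.
df = n − k − 1 = 516 − 3 − 1 = 512.
Two-sided p ≈ 0.1815, which is ≥ 0.1, so fail to reject H₀.
The data do not give significant evidence of an association between patient age and hospital length of stay, after adjusting for the other predictors.

t = 1.338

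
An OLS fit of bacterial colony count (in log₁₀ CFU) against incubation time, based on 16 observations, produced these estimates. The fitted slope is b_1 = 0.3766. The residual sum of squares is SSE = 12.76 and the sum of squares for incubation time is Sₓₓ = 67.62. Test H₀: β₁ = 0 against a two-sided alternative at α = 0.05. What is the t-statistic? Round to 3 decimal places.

MSE = SSE/(n − 2) = 12.76/14 = 0.911429.
SE(b_1) = √(MSE/Sₓₓ) = √(0.911429/67.62) = 0.116098.
t = 0.3766 / 0.116098 = 3.244.
df = n − 2 = 14.
Two-sided p ≈ 0.0059, which is < 0.05, so reject H₀.
There is evidence that incubation time is associated with bacterial colony count.

t = 3.244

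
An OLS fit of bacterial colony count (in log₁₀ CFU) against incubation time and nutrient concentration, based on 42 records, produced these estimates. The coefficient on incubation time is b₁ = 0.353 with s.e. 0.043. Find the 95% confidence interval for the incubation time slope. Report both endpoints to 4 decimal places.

df = n − k − 1 = 42 − 2 − 1 = 39.
t* = t_{0.025, 39} = 2.022691.
Margin = t* × SE = 2.022691 × 0.043 = 0.086976.
CI: 0.353 ± 0.086976 → (0.2660, 0.4400).
With 95% confidence, each one-unit increase in incubation time is associated with a change of between 0.2660 and 0.4400 log₁₀ CFU in bacterial colony count, holding the other predictors fixed.

(0.2660, 0.4400)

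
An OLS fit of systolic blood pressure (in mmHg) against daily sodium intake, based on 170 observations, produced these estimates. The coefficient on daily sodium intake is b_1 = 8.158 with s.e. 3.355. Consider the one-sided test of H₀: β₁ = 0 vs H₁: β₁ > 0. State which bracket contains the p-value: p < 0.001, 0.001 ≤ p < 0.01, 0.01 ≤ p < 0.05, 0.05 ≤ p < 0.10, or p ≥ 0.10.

0.001 ≤ p < 0.01

t = 8.158 / 3.355 = 2.432.
df = n − 2 = 170 − 2 = 168.
One-sided p = P(T_{168} > t) ≈ 0.0080.
So 0.001 ≤ p < 0.01.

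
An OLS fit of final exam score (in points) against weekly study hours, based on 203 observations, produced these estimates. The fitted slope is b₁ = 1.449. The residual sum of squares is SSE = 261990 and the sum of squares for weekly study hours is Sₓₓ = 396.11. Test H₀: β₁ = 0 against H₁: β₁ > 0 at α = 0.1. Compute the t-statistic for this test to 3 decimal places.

t = 0.799

MSE = SSE/(n − 2) = 261990/201 = 1303.43.
SE(b₁) = √(MSE/Sₓₓ) = √(1303.43/396.11) = 1.814.
t = 1.449 / 1.814 = 0.799.
df = n − 2 = 201.
One-sided p ≈ 0.2127, which is ≥ 0.1, so fail to reject H₀.
The data do not give significant evidence that the true slope on weekly study hours is positive.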